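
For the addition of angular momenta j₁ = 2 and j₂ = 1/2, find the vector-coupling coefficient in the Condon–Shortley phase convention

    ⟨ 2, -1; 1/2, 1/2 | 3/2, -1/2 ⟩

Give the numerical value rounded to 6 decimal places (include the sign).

−√(3/5) ≈ -0.774597

triangle: 1!×3!×0!/5! = 6/120
(j±m)!: 1!×3!×1!×0!×1!×2! = 12
prefactor² = (2J+1)×Δ×N² = 12/5
  k=1: −1/(1!×0!×2!×0!×1!×0!) = -1/2
Σ = -1/2  ⇒  CG² = 12/5×(-1/2)² = 3/5
CG = −√(3/5) = -0.774597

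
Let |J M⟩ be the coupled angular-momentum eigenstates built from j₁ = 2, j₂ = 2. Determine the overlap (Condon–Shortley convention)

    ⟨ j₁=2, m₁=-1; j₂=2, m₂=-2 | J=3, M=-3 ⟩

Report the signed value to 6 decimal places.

j₁+j₂−J=1  J+j₁−j₂=3  J−j₁+j₂=3  j₁+j₂+J+1=8
(j₁±m₁, j₂±m₂, J±M) = (1,3,0,4,0,6)
P² = 648
sum k=0..0:
  [0] +1/36 = 1/36
S = 1/36
C² = P²·S² = 1/2 ; C = +0.707107

+0.707107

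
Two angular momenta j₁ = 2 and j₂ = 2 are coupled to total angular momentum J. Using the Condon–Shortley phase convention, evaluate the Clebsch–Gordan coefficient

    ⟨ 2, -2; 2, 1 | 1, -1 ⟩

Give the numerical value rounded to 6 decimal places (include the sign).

-0.447214

j₁+j₂−J=3  J+j₁−j₂=1  J−j₁+j₂=1  j₁+j₂+J+1=6
(j₁±m₁, j₂±m₂, J±M) = (0,4,3,1,0,2)
P² = 36/5
sum k=3..3:
  [3] −1/6 = -1/6
S = -1/6
C² = P²·S² = 1/5 ; C = -0.447214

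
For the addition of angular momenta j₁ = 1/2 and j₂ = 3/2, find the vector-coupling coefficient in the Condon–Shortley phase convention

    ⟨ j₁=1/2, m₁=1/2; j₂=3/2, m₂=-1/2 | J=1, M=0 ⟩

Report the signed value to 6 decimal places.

triangle: 1!·0!·2!/4! = 2/24
(j±m)!: 1!·0!·1!·2!·1!·1! = 2
prefactor² = (2J+1)·Δ·N² = 1/2
  k=0: +1/(0!·1!·0!·1!·0!·1!) = 1
Σ = 1  ⇒  CG² = 1/2·1² = 1/2
CG = +√(1/2) = +0.707107

+0.707107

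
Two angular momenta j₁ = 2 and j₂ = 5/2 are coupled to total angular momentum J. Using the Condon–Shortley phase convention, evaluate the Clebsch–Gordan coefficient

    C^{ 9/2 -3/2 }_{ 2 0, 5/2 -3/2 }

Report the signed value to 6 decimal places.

j₁+j₂−J=0  J+j₁−j₂=4  J−j₁+j₂=5  j₁+j₂+J+1=10
(j₁±m₁, j₂±m₂, J±M) = (2,2,1,4,3,6)
P² = 23040/7
sum k=0..0:
  [0] +1/96 = 1/96
S = 1/96
C² = P²·S² = 5/14 ; C = +0.597614

+0.597614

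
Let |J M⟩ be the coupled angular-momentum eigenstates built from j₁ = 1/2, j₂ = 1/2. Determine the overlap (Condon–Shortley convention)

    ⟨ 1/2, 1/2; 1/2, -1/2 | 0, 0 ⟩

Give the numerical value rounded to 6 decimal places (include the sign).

triangle: 1!·0!·0!/2! = 1/2
(j±m)!: 1!·0!·0!·1!·0!·0! = 1
prefactor² = (2J+1)·Δ·N² = 1/2
  k=0: +1/(0!·1!·0!·0!·0!·0!) = 1
Σ = 1  ⇒  CG² = 1/2·1² = 1/2
CG = +√(1/2) = +0.707107

+√(1/2) ≈ +0.707107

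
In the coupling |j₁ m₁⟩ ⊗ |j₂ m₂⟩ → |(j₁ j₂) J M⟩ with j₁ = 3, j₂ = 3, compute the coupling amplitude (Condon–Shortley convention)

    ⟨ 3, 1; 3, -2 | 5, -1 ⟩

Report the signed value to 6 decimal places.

triangle: 1!·5!·5!/12! = 14400/479001600
(j±m)!: 4!·2!·1!·5!·4!·6! = 99532800
prefactor² = (2J+1)·Δ·N² = 230400/7
  k=0: +1/(0!·1!·2!·1!·3!·4!) = 1/288
  k=1: −1/(1!·0!·1!·0!·4!·5!) = -1/2880
Σ = 1/320  ⇒  CG² = 230400/7·1/320² = 9/28
CG = +√(9/28) = +0.566947

+0.566947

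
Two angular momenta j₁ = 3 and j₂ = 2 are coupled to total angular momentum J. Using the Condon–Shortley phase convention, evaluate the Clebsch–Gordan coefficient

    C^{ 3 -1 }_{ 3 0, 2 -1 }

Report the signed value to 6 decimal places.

−√(1/30) = -0.182574

triangle: 2!×4!×2!/9! = 96/362880
(j±m)!: 3!×3!×1!×3!×2!×4! = 10368
prefactor² = (2J+1)×Δ×N² = 96/5
  k=0: +1/(0!×2!×3!×1!×1!×1!) = 1/12
  k=1: −1/(1!×1!×2!×0!×2!×2!) = -1/8
Σ = -1/24  ⇒  CG² = 96/5×(-1/24)² = 1/30
CG = −√(1/30) = -0.182574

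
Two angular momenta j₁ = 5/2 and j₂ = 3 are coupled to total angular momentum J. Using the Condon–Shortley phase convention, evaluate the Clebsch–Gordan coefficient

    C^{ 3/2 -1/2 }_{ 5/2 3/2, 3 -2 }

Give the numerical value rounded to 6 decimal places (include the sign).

-0.218218  (= −√(1/21))

triangle: 4!*1!*2!/8! = 48/40320
(j±m)!: 4!*1!*1!*5!*1!*2! = 5760
prefactor² = (2J+1)*Δ*N² = 192/7
  k=0: +1/(0!*4!*1!*1!*0!*1!) = 1/24
  k=1: −1/(1!*3!*0!*0!*1!*2!) = -1/12
Σ = -1/24  ⇒  CG² = 192/7*(-1/24)² = 1/21
CG = −√(1/21) = -0.218218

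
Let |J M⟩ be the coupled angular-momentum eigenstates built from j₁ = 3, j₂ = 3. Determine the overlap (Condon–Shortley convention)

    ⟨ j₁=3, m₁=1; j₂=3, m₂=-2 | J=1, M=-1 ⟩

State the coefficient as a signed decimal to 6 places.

-0.422577  (= −√(5/28))

triangle: 5!·1!·1!/8! = 120/40320
(j±m)!: 4!·2!·1!·5!·0!·2! = 11520
prefactor² = (2J+1)·Δ·N² = 720/7
  k=1: −1/(1!·4!·1!·0!·0!·1!) = -1/24
Σ = -1/24  ⇒  CG² = 720/7·(-1/24)² = 5/28
CG = −√(5/28) = -0.422577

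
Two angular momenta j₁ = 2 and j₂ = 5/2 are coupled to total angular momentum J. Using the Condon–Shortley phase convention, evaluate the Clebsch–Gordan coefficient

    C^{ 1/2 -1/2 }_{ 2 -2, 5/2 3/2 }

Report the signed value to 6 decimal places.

triangle: 4!·0!·1!/6! = 24/720
(j±m)!: 0!·4!·4!·1!·0!·1! = 576
prefactor² = (2J+1)·Δ·N² = 192/5
  k=4: +1/(4!·0!·0!·0!·0!·1!) = 1/24
Σ = 1/24  ⇒  CG² = 192/5·1/24² = 1/15
CG = +√(1/15) = +0.258199

+√(1/15) ≈ +0.258199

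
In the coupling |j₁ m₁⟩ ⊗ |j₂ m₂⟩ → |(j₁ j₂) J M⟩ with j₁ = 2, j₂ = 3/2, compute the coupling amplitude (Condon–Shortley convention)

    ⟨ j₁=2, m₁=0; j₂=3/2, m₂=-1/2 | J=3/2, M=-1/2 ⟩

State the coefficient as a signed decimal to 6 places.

√[4·2!2!1!/6! · 2!2!1!2!1!2!] = √(16/45)
  +(−1)^0/∏(0,2,2,1,0,0)! = 1/4  (running 1/4)
  +(−1)^1/∏(1,1,1,0,1,1)! = -1  (running -3/4)
⟨..|..⟩ = √(16/45)·(-3/4) = -0.447214

-0.447214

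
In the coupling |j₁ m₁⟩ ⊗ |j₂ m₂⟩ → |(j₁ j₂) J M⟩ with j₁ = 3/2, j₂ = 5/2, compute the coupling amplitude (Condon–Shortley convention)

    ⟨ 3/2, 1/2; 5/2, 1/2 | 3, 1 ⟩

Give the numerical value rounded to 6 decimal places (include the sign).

j₁+j₂−J=1  J+j₁−j₂=2  J−j₁+j₂=4  j₁+j₂+J+1=8
(j₁±m₁, j₂±m₂, J±M) = (2,1,3,2,4,2)
P² = 48/5
sum k=0..1:
  [0] +1/6 = 1/6
  [1] −1/8 = -1/8
S = 1/24
C² = P²·S² = 1/60 ; C = +0.129099

+0.129099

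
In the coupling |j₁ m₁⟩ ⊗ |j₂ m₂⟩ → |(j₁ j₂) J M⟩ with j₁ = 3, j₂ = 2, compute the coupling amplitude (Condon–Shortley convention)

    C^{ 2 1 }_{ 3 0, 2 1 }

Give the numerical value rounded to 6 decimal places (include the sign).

+0.534522  (= +√(2/7))

√[5·3!3!1!/8! · 3!3!3!1!3!1!] = √(81/14)
  +(−1)^2/∏(2,1,1,1,2,0)! = 1/4  (running 1/4)
  +(−1)^3/∏(3,0,0,0,3,1)! = -1/36  (running 2/9)
⟨..|..⟩ = √(81/14)·(2/9) = +0.534522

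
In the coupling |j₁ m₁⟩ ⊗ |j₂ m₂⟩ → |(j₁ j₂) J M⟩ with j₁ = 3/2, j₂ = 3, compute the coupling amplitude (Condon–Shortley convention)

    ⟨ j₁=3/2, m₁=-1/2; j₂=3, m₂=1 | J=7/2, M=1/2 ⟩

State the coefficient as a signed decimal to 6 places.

-0.534522

j₁+j₂−J=1  J+j₁−j₂=2  J−j₁+j₂=5  j₁+j₂+J+1=9
(j₁±m₁, j₂±m₂, J±M) = (1,2,4,2,4,3)
P² = 512/7
sum k=0..1:
  [0] +1/48 = 1/48
  [1] −1/12 = -1/12
S = -1/16
C² = P²·S² = 2/7 ; C = -0.534522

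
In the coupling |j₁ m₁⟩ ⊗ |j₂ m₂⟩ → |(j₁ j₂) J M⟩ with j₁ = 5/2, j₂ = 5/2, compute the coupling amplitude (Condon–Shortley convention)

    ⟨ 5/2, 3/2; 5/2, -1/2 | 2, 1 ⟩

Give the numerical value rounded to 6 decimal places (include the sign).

-0.377964  (= −√(1/7))

j₁+j₂−J=3  J+j₁−j₂=2  J−j₁+j₂=2  j₁+j₂+J+1=8
(j₁±m₁, j₂±m₂, J±M) = (4,1,2,3,3,1)
P² = 36/7
sum k=0..1:
  [0] +1/12 = 1/12
  [1] −1/4 = -1/4
S = -1/6
C² = P²·S² = 1/7 ; C = -0.377964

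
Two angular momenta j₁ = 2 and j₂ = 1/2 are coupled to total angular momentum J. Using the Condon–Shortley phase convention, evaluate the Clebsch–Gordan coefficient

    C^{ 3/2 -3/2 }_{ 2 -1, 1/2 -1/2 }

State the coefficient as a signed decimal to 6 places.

+√(1/5) ≈ +0.447214

j₁+j₂−J=1  J+j₁−j₂=3  J−j₁+j₂=0  j₁+j₂+J+1=5
(j₁±m₁, j₂±m₂, J±M) = (1,3,0,1,0,3)
P² = 36/5
sum k=0..0:
  [0] +1/6 = 1/6
S = 1/6
C² = P²·S² = 1/5 ; C = +0.447214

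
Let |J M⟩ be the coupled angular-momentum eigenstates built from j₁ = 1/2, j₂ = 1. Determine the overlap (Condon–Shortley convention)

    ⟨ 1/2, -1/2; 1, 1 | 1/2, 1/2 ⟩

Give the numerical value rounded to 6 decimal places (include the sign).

j₁+j₂−J=1  J+j₁−j₂=0  J−j₁+j₂=1  j₁+j₂+J+1=3
(j₁±m₁, j₂±m₂, J±M) = (0,1,2,0,1,0)
P² = 2/3
sum k=1..1:
  [1] −1/1 = -1
S = -1
C² = P²·S² = 2/3 ; C = -0.816497

−√(2/3) = -0.816497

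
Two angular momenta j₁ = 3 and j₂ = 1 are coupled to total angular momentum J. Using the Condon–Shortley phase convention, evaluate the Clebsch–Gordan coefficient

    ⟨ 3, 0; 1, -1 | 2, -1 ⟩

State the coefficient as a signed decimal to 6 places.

+√(1/7) ≈ +0.377964

√[5·2!4!0!/7! · 3!3!0!2!1!3!] = √(144/7)
  +(−1)^0/∏(0,2,3,0,1,0)! = 1/12  (running 1/12)
⟨..|..⟩ = √(144/7)·(1/12) = +0.377964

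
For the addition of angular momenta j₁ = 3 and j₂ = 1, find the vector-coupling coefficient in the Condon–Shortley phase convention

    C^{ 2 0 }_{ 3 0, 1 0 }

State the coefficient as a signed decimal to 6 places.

j₁+j₂−J=2  J+j₁−j₂=4  J−j₁+j₂=0  j₁+j₂+J+1=7
(j₁±m₁, j₂±m₂, J±M) = (3,3,1,1,2,2)
P² = 48/7
sum k=1..1:
  [1] −1/4 = -1/4
S = -1/4
C² = P²·S² = 3/7 ; C = -0.654654

-0.654654  (= −√(3/7))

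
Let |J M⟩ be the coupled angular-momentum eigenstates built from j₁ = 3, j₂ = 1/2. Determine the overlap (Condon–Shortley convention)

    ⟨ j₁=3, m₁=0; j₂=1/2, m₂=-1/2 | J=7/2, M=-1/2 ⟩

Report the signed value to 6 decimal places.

√[8·0!6!1!/8! · 3!3!0!1!3!4!] = √(5184/7)
  +(−1)^0/∏(0,0,3,0,3,1)! = 1/36  (running 1/36)
⟨..|..⟩ = √(5184/7)·(1/36) = +0.755929

+0.755929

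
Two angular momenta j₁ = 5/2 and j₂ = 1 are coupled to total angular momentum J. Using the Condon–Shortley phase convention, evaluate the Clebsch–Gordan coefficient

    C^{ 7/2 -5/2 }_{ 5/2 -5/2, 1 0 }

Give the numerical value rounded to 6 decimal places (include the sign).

triangle: 0!×5!×2!/8! = 240/40320
(j±m)!: 0!×5!×1!×1!×1!×6! = 86400
prefactor² = (2J+1)×Δ×N² = 28800/7
  k=0: +1/(0!×0!×5!×1!×0!×1!) = 1/120
Σ = 1/120  ⇒  CG² = 28800/7×1/120² = 2/7
CG = +√(2/7) = +0.534522

+√(2/7) ≈ +0.534522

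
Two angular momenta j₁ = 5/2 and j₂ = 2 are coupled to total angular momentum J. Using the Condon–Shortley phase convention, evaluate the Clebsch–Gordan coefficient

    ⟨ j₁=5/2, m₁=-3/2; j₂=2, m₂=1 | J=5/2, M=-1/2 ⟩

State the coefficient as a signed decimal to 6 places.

+√(6/35) ≈ +0.414039

j₁+j₂−J=2  J+j₁−j₂=3  J−j₁+j₂=2  j₁+j₂+J+1=8
(j₁±m₁, j₂±m₂, J±M) = (1,4,3,1,2,3)
P² = 216/35
sum k=1..2:
  [1] −1/12 = -1/12
  [2] +1/4 = 1/4
S = 1/6
C² = P²·S² = 6/35 ; C = +0.414039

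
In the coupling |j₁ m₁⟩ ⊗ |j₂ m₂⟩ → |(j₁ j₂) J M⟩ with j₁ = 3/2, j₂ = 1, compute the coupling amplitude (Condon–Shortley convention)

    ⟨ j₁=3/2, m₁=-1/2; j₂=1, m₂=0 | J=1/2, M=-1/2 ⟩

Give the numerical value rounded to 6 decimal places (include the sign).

j₁+j₂−J=2  J+j₁−j₂=1  J−j₁+j₂=0  j₁+j₂+J+1=4
(j₁±m₁, j₂±m₂, J±M) = (1,2,1,1,0,1)
P² = 1/3
sum k=1..1:
  [1] −1/1 = -1
S = -1
C² = P²·S² = 1/3 ; C = -0.577350

-0.577350  (= −√(1/3))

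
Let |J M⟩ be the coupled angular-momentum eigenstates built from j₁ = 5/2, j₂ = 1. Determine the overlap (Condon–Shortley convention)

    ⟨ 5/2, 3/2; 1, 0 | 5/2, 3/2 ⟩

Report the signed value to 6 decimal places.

+√(9/35) = +0.507093

j₁+j₂−J=1  J+j₁−j₂=4  J−j₁+j₂=1  j₁+j₂+J+1=7
(j₁±m₁, j₂±m₂, J±M) = (4,1,1,1,4,1)
P² = 576/35
sum k=0..1:
  [0] +1/6 = 1/6
  [1] −1/24 = -1/24
S = 1/8
C² = P²·S² = 9/35 ; C = +0.507093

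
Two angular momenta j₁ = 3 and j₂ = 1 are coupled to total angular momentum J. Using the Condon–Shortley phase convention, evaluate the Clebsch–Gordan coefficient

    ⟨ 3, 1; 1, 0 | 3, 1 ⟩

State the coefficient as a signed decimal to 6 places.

+√(1/12) = +0.288675

triangle: 1!·5!·1!/8! = 120/40320
(j±m)!: 4!·2!·1!·1!·4!·2! = 2304
prefactor² = (2J+1)·Δ·N² = 48
  k=0: +1/(0!·1!·2!·1!·3!·0!) = 1/12
  k=1: −1/(1!·0!·1!·0!·4!·1!) = -1/24
Σ = 1/24  ⇒  CG² = 48·1/24² = 1/12
CG = +√(1/12) = +0.288675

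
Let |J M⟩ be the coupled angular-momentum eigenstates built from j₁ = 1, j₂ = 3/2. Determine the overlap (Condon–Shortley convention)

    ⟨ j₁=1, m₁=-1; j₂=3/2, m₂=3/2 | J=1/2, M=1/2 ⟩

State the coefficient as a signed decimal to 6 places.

+0.707107

triangle: 2!·0!·1!/4! = 2/24
(j±m)!: 0!·2!·3!·0!·1!·0! = 12
prefactor² = (2J+1)·Δ·N² = 2
  k=2: +1/(2!·0!·0!·1!·0!·0!) = 1/2
Σ = 1/2  ⇒  CG² = 2·1/2² = 1/2
CG = +√(1/2) = +0.707107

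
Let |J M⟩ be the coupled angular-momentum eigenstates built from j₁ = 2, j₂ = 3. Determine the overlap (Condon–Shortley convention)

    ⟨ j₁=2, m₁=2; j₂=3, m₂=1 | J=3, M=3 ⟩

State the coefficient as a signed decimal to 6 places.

+0.408248

j₁+j₂−J=2  J+j₁−j₂=2  J−j₁+j₂=4  j₁+j₂+J+1=9
(j₁±m₁, j₂±m₂, J±M) = (4,0,4,2,6,0)
P² = 1536
sum k=0..0:
  [0] +1/96 = 1/96
S = 1/96
C² = P²·S² = 1/6 ; C = +0.408248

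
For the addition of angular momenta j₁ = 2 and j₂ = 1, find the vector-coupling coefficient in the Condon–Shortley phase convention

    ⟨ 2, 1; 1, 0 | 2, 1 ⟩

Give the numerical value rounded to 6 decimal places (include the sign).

+√(1/6) ≈ +0.408248

j₁+j₂−J=1  J+j₁−j₂=3  J−j₁+j₂=1  j₁+j₂+J+1=6
(j₁±m₁, j₂±m₂, J±M) = (3,1,1,1,3,1)
P² = 3/2
sum k=0..1:
  [0] +1/2 = 1/2
  [1] −1/6 = -1/6
S = 1/3
C² = P²·S² = 1/6 ; C = +0.408248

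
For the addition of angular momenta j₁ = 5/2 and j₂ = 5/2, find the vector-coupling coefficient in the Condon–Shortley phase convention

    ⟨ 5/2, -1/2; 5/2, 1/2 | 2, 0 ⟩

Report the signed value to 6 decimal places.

+√(4/21) = +0.436436

triangle: 3!×2!×2!/8! = 24/40320
(j±m)!: 2!×3!×3!×2!×2!×2! = 576
prefactor² = (2J+1)×Δ×N² = 12/7
  k=1: −1/(1!×2!×2!×2!×0!×0!) = -1/8
  k=2: +1/(2!×1!×1!×1!×1!×1!) = 1/2
  k=3: −1/(3!×0!×0!×0!×2!×2!) = -1/24
Σ = 1/3  ⇒  CG² = 12/7×1/3² = 4/21
CG = +√(4/21) = +0.436436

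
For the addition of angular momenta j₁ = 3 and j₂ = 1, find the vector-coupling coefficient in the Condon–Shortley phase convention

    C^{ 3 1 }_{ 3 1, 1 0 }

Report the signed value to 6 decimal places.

j₁+j₂−J=1  J+j₁−j₂=5  J−j₁+j₂=1  j₁+j₂+J+1=8
(j₁±m₁, j₂±m₂, J±M) = (4,2,1,1,4,2)
P² = 48
sum k=0..1:
  [0] +1/12 = 1/12
  [1] −1/24 = -1/24
S = 1/24
C² = P²·S² = 1/12 ; C = +0.288675

+0.288675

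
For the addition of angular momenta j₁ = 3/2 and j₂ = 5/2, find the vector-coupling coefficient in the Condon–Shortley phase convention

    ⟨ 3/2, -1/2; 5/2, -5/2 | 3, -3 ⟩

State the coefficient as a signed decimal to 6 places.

+√(5/8) = +0.790569

triangle: 1!×2!×4!/8! = 48/40320
(j±m)!: 1!×2!×0!×5!×0!×6! = 172800
prefactor² = (2J+1)×Δ×N² = 1440
  k=0: +1/(0!×1!×2!×0!×0!×4!) = 1/48
Σ = 1/48  ⇒  CG² = 1440×1/48² = 5/8
CG = +√(5/8) = +0.790569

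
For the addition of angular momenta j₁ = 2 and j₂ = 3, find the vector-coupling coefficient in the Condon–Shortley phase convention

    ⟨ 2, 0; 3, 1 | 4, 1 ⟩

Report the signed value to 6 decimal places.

−√(3/28) ≈ -0.327327

triangle: 1!×3!×5!/10! = 720/3628800
(j±m)!: 2!×2!×4!×2!×5!×3! = 138240
prefactor² = (2J+1)×Δ×N² = 1728/7
  k=0: +1/(0!×1!×2!×4!×1!×1!) = 1/48
  k=1: −1/(1!×0!×1!×3!×2!×2!) = -1/24
Σ = -1/48  ⇒  CG² = 1728/7×(-1/48)² = 3/28
CG = −√(3/28) = -0.327327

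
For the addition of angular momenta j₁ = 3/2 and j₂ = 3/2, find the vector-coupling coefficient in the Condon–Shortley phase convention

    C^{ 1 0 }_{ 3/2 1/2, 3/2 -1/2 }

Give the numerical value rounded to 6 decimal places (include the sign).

−√(1/20) = -0.223607

√[3·2!1!1!/5! · 2!1!1!2!1!1!] = √(1/5)
  +(−1)^0/∏(0,2,1,1,0,0)! = 1/2  (running 1/2)
  +(−1)^1/∏(1,1,0,0,1,1)! = -1  (running -1/2)
⟨..|..⟩ = √(1/5)·(-1/2) = -0.223607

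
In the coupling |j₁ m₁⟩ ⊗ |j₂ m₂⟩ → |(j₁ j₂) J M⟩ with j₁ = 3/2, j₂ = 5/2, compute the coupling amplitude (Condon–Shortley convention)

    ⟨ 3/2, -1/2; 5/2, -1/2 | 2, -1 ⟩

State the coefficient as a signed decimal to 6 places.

triangle: 2!*1!*3!/7! = 12/5040
(j±m)!: 1!*2!*2!*3!*1!*3! = 144
prefactor² = (2J+1)*Δ*N² = 12/7
  k=1: −1/(1!*1!*1!*1!*0!*2!) = -1/2
  k=2: +1/(2!*0!*0!*0!*1!*3!) = 1/12
Σ = -5/12  ⇒  CG² = 12/7*(-5/12)² = 25/84
CG = −√(25/84) = -0.545545

−√(25/84) = -0.545545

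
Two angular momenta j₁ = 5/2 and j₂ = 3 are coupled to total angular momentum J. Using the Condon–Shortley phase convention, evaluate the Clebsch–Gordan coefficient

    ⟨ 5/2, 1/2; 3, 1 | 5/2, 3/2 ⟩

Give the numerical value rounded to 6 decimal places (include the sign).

+0.169031

triangle: 3!*2!*3!/9! = 72/362880
(j±m)!: 3!*2!*4!*2!*4!*1! = 13824
prefactor² = (2J+1)*Δ*N² = 576/35
  k=1: −1/(1!*2!*1!*3!*1!*0!) = -1/12
  k=2: +1/(2!*1!*0!*2!*2!*1!) = 1/8
Σ = 1/24  ⇒  CG² = 576/35*1/24² = 1/35
CG = +√(1/35) = +0.169031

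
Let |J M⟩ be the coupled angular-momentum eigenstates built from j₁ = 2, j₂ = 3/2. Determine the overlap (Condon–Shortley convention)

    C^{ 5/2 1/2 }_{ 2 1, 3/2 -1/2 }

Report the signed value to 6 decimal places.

j₁+j₂−J=1  J+j₁−j₂=3  J−j₁+j₂=2  j₁+j₂+J+1=7
(j₁±m₁, j₂±m₂, J±M) = (3,1,1,2,3,2)
P² = 72/35
sum k=0..1:
  [0] +1/2 = 1/2
  [1] −1/12 = -1/12
S = 5/12
C² = P²·S² = 5/14 ; C = +0.597614

+0.597614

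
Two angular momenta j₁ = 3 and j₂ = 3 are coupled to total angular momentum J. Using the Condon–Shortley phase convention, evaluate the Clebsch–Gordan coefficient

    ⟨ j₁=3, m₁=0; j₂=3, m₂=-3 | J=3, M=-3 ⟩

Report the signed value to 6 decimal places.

√[7·3!3!3!/10! · 3!3!0!6!0!6!] = √(7776)
  +(−1)^0/∏(0,3,3,0,0,3)! = 1/216  (running 1/216)
⟨..|..⟩ = √(7776)·(1/216) = +0.408248

+√(1/6) ≈ +0.408248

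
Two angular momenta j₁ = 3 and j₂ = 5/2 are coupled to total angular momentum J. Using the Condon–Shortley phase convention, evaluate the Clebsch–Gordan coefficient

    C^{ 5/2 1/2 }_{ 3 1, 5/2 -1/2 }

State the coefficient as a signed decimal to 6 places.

√[6·3!3!2!/9! · 4!2!2!3!3!2!] = √(288/35)
  +(−1)^0/∏(0,3,2,2,1,0)! = 1/24  (running 1/24)
  +(−1)^1/∏(1,2,1,1,2,1)! = -1/4  (running -5/24)
  +(−1)^2/∏(2,1,0,0,3,2)! = 1/24  (running -1/6)
⟨..|..⟩ = √(288/35)·(-1/6) = -0.478091

-0.478091  (= −√(8/35))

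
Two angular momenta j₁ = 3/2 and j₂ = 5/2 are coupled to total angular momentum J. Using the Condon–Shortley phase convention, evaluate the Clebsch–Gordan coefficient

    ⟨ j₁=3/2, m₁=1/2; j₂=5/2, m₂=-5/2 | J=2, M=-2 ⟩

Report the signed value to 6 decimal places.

√[5·2!1!3!/7! · 2!1!0!5!0!4!] = √(480/7)
  +(−1)^0/∏(0,2,1,0,0,3)! = 1/12  (running 1/12)
⟨..|..⟩ = √(480/7)·(1/12) = +0.690066

+0.690066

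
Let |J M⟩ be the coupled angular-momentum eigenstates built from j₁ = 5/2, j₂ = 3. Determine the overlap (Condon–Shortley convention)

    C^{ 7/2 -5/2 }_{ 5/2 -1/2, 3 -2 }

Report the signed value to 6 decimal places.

-0.178174

j₁+j₂−J=2  J+j₁−j₂=3  J−j₁+j₂=4  j₁+j₂+J+1=10
(j₁±m₁, j₂±m₂, J±M) = (2,3,1,5,1,6)
P² = 4608/7
sum k=0..1:
  [0] +1/72 = 1/72
  [1] −1/48 = -1/48
S = -1/144
C² = P²·S² = 2/63 ; C = -0.178174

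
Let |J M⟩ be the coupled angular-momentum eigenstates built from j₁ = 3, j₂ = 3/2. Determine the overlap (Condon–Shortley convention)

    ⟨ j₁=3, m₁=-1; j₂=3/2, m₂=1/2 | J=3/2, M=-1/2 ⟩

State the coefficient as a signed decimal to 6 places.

j₁+j₂−J=3  J+j₁−j₂=3  J−j₁+j₂=0  j₁+j₂+J+1=7
(j₁±m₁, j₂±m₂, J±M) = (2,4,2,1,1,2)
P² = 192/35
sum k=2..2:
  [2] +1/4 = 1/4
S = 1/4
C² = P²·S² = 12/35 ; C = +0.585540

+0.585540  (= +√(12/35))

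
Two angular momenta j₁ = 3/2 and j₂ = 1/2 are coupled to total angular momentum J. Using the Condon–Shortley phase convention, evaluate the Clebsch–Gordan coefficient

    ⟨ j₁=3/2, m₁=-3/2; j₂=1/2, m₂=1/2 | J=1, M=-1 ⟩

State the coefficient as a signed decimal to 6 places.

j₁+j₂−J=1  J+j₁−j₂=2  J−j₁+j₂=0  j₁+j₂+J+1=4
(j₁±m₁, j₂±m₂, J±M) = (0,3,1,0,0,2)
P² = 3
sum k=1..1:
  [1] −1/2 = -1/2
S = -1/2
C² = P²·S² = 3/4 ; C = -0.866025

−√(3/4) ≈ -0.866025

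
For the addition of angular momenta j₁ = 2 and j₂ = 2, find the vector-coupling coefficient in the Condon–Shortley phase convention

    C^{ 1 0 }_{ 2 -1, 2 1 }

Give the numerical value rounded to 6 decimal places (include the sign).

triangle: 3!·1!·1!/6! = 6/720
(j±m)!: 1!·3!·3!·1!·1!·1! = 36
prefactor² = (2J+1)·Δ·N² = 9/10
  k=2: +1/(2!·1!·1!·1!·0!·0!) = 1/2
  k=3: −1/(3!·0!·0!·0!·1!·1!) = -1/6
Σ = 1/3  ⇒  CG² = 9/10·1/3² = 1/10
CG = +√(1/10) = +0.316228

+0.316228  (= +√(1/10))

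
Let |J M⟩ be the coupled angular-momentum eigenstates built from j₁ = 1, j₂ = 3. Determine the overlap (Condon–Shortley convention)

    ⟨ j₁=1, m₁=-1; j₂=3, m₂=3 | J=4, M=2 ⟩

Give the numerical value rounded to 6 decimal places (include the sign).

+0.188982

√[9·0!2!6!/9! · 0!2!6!0!6!2!] = √(518400/7)
  +(−1)^0/∏(0,0,2,6,0,0)! = 1/1440  (running 1/1440)
⟨..|..⟩ = √(518400/7)·(1/1440) = +0.188982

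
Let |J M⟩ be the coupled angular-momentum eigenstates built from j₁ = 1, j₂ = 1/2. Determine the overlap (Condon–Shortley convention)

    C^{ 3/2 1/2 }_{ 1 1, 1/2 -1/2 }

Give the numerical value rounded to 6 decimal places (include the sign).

+√(1/3) ≈ +0.577350

triangle: 0!×2!×1!/4! = 2/24
(j±m)!: 2!×0!×0!×1!×2!×1! = 4
prefactor² = (2J+1)×Δ×N² = 4/3
  k=0: +1/(0!×0!×0!×0!×2!×1!) = 1/2
Σ = 1/2  ⇒  CG² = 4/3×1/2² = 1/3
CG = +√(1/3) = +0.577350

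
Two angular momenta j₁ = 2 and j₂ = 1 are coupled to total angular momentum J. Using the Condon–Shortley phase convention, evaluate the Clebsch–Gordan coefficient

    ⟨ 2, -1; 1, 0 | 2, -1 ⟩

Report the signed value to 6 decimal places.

-0.408248  (= −√(1/6))

√[5·1!3!1!/6! · 1!3!1!1!1!3!] = √(3/2)
  +(−1)^0/∏(0,1,3,1,0,0)! = 1/6  (running 1/6)
  +(−1)^1/∏(1,0,2,0,1,1)! = -1/2  (running -1/3)
⟨..|..⟩ = √(3/2)·(-1/3) = -0.408248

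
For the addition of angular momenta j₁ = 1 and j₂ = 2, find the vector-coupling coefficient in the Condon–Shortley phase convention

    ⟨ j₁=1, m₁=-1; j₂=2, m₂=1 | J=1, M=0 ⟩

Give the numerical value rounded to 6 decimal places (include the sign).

√[3·2!0!2!/5! · 0!2!3!1!1!1!] = √(6/5)
  +(−1)^2/∏(2,0,0,1,0,1)! = 1/2  (running 1/2)
⟨..|..⟩ = √(6/5)·(1/2) = +0.547723

+0.547723  (= +√(3/10))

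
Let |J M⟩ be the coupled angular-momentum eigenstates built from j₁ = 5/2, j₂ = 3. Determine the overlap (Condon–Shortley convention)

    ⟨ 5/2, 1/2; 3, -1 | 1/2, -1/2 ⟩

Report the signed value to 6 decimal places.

triangle: 5!*0!*1!/7! = 120/5040
(j±m)!: 3!*2!*2!*4!*0!*1! = 576
prefactor² = (2J+1)*Δ*N² = 192/7
  k=2: +1/(2!*3!*0!*0!*0!*1!) = 1/12
Σ = 1/12  ⇒  CG² = 192/7*1/12² = 4/21
CG = +√(4/21) = +0.436436

+0.436436  (= +√(4/21))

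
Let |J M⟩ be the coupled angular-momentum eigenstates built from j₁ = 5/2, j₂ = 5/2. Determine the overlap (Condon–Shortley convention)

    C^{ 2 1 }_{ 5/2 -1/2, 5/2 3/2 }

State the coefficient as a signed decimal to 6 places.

+0.377964

√[5·3!2!2!/8! · 2!3!4!1!3!1!] = √(36/7)
  +(−1)^2/∏(2,1,1,2,1,0)! = 1/4  (running 1/4)
  +(−1)^3/∏(3,0,0,1,2,1)! = -1/12  (running 1/6)
⟨..|..⟩ = √(36/7)·(1/6) = +0.377964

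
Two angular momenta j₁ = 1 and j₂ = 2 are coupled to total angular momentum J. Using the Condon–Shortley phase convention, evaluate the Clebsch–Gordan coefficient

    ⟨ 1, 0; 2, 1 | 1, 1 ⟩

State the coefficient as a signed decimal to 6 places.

j₁+j₂−J=2  J+j₁−j₂=0  J−j₁+j₂=2  j₁+j₂+J+1=5
(j₁±m₁, j₂±m₂, J±M) = (1,1,3,1,2,0)
P² = 6/5
sum k=1..1:
  [1] −1/2 = -1/2
S = -1/2
C² = P²·S² = 3/10 ; C = -0.547723

−√(3/10) = -0.547723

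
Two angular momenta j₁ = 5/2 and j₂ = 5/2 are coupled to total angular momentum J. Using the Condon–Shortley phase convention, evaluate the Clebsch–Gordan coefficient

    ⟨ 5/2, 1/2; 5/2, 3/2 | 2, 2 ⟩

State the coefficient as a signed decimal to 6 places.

√[5·3!2!2!/8! · 3!2!4!1!4!0!] = √(144/7)
  +(−1)^2/∏(2,1,0,2,2,0)! = 1/8  (running 1/8)
⟨..|..⟩ = √(144/7)·(1/8) = +0.566947

+√(9/28) ≈ +0.566947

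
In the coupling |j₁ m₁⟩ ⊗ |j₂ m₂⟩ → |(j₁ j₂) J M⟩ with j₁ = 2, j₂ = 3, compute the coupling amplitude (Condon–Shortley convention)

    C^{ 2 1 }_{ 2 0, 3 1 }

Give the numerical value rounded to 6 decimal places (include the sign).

+0.377964  (= +√(1/7))

triangle: 3!*1!*3!/8! = 36/40320
(j±m)!: 2!*2!*4!*2!*3!*1! = 1152
prefactor² = (2J+1)*Δ*N² = 36/7
  k=1: −1/(1!*2!*1!*3!*0!*0!) = -1/12
  k=2: +1/(2!*1!*0!*2!*1!*1!) = 1/4
Σ = 1/6  ⇒  CG² = 36/7*1/6² = 1/7
CG = +√(1/7) = +0.377964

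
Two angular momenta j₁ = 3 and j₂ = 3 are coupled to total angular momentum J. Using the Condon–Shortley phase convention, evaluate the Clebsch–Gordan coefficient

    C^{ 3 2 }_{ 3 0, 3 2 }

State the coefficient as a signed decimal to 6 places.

+√(1/6) = +0.408248

√[7·3!3!3!/10! · 3!3!5!1!5!1!] = √(216)
  +(−1)^2/∏(2,1,1,3,2,0)! = 1/24  (running 1/24)
  +(−1)^3/∏(3,0,0,2,3,1)! = -1/72  (running 1/36)
⟨..|..⟩ = √(216)·(1/36) = +0.408248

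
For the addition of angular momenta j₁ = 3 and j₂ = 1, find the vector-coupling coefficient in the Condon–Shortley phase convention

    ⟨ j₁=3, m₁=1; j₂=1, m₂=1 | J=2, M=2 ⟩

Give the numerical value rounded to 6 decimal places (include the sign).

+√(1/21) ≈ +0.218218

√[5·2!4!0!/7! · 4!2!2!0!4!0!] = √(768/7)
  +(−1)^2/∏(2,0,0,0,4,0)! = 1/48  (running 1/48)
⟨..|..⟩ = √(768/7)·(1/48) = +0.218218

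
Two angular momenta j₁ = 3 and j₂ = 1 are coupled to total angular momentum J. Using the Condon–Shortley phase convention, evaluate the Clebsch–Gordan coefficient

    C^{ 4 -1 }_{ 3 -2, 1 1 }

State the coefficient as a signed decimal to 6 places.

+√(3/28) ≈ +0.327327

√[9·0!6!2!/9! · 1!5!2!0!3!5!] = √(43200/7)
  +(−1)^0/∏(0,0,5,2,1,0)! = 1/240  (running 1/240)
⟨..|..⟩ = √(43200/7)·(1/240) = +0.327327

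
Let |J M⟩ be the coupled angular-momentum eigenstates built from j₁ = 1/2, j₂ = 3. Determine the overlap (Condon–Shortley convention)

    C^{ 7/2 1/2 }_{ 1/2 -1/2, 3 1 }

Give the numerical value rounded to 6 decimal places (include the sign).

+0.654654

triangle: 0!×1!×6!/8! = 720/40320
(j±m)!: 0!×1!×4!×2!×4!×3! = 6912
prefactor² = (2J+1)×Δ×N² = 6912/7
  k=0: +1/(0!×0!×1!×4!×0!×2!) = 1/48
Σ = 1/48  ⇒  CG² = 6912/7×1/48² = 3/7
CG = +√(3/7) = +0.654654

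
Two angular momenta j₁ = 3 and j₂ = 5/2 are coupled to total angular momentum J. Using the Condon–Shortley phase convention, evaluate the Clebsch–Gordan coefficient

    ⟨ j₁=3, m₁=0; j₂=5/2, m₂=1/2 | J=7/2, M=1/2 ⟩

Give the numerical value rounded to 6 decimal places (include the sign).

−√(4/21) ≈ -0.436436

√[8·2!4!3!/10! · 3!3!3!2!4!3!] = √(6912/175)
  +(−1)^0/∏(0,2,3,3,1,0)! = 1/72  (running 1/72)
  +(−1)^1/∏(1,1,2,2,2,1)! = -1/8  (running -1/9)
  +(−1)^2/∏(2,0,1,1,3,2)! = 1/24  (running -5/72)
⟨..|..⟩ = √(6912/175)·(-5/72) = -0.436436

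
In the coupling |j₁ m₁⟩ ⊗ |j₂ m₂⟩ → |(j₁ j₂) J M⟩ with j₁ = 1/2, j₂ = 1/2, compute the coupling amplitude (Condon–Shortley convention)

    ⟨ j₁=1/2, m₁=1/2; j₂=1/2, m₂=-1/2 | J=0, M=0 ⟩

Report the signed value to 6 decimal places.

+√(1/2) ≈ +0.707107

triangle: 1!×0!×0!/2! = 1/2
(j±m)!: 1!×0!×0!×1!×0!×0! = 1
prefactor² = (2J+1)×Δ×N² = 1/2
  k=0: +1/(0!×1!×0!×0!×0!×0!) = 1
Σ = 1  ⇒  CG² = 1/2×1² = 1/2
CG = +√(1/2) = +0.707107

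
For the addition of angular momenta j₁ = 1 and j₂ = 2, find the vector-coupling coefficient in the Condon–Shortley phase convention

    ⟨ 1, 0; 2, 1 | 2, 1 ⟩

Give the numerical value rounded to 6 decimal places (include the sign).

triangle: 1!·1!·3!/6! = 6/720
(j±m)!: 1!·1!·3!·1!·3!·1! = 36
prefactor² = (2J+1)·Δ·N² = 3/2
  k=0: +1/(0!·1!·1!·3!·0!·0!) = 1/6
  k=1: −1/(1!·0!·0!·2!·1!·1!) = -1/2
Σ = -1/3  ⇒  CG² = 3/2·(-1/3)² = 1/6
CG = −√(1/6) = -0.408248

-0.408248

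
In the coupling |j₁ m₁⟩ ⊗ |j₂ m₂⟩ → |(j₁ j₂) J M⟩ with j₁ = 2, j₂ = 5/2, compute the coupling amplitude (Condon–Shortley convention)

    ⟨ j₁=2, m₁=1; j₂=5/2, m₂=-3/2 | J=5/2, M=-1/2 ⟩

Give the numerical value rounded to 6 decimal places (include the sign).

triangle: 2!·2!·3!/8! = 24/40320
(j±m)!: 3!·1!·1!·4!·2!·3! = 1728
prefactor² = (2J+1)·Δ·N² = 216/35
  k=0: +1/(0!·2!·1!·1!·1!·2!) = 1/4
  k=1: −1/(1!·1!·0!·0!·2!·3!) = -1/12
Σ = 1/6  ⇒  CG² = 216/35·1/6² = 6/35
CG = +√(6/35) = +0.414039

+0.414039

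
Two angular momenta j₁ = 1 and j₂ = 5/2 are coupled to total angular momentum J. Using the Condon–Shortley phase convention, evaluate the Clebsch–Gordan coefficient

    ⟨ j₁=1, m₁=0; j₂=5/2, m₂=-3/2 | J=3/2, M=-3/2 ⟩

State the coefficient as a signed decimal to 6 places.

-0.516398

j₁+j₂−J=2  J+j₁−j₂=0  J−j₁+j₂=3  j₁+j₂+J+1=6
(j₁±m₁, j₂±m₂, J±M) = (1,1,1,4,0,3)
P² = 48/5
sum k=1..1:
  [1] −1/6 = -1/6
S = -1/6
C² = P²·S² = 4/15 ; C = -0.516398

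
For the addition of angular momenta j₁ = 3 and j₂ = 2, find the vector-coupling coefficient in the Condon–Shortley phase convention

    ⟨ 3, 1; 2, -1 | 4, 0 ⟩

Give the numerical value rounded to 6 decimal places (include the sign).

√[9·1!5!3!/10! · 4!2!1!3!4!4!] = √(10368/35)
  +(−1)^0/∏(0,1,2,1,3,2)! = 1/24  (running 1/24)
  +(−1)^1/∏(1,0,1,0,4,3)! = -1/144  (running 5/144)
⟨..|..⟩ = √(10368/35)·(5/144) = +0.597614

+√(5/14) = +0.597614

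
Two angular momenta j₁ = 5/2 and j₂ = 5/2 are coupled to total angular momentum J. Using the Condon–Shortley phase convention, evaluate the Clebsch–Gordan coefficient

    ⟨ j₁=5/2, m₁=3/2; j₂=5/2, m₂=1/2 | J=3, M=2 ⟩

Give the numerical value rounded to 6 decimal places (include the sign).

−√(1/12) = -0.288675

triangle: 2!*3!*3!/9! = 72/362880
(j±m)!: 4!*1!*3!*2!*5!*1! = 34560
prefactor² = (2J+1)*Δ*N² = 48
  k=0: +1/(0!*2!*1!*3!*2!*0!) = 1/24
  k=1: −1/(1!*1!*0!*2!*3!*1!) = -1/12
Σ = -1/24  ⇒  CG² = 48*(-1/24)² = 1/12
CG = −√(1/12) = -0.288675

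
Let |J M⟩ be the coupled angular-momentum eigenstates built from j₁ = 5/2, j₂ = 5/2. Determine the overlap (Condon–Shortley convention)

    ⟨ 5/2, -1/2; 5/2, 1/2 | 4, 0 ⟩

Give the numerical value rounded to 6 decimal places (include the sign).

triangle: 1!×4!×4!/10! = 576/3628800
(j±m)!: 2!×3!×3!×2!×4!×4! = 82944
prefactor² = (2J+1)×Δ×N² = 20736/175
  k=0: +1/(0!×1!×3!×3!×1!×1!) = 1/36
  k=1: −1/(1!×0!×2!×2!×2!×2!) = -1/16
Σ = -5/144  ⇒  CG² = 20736/175×(-5/144)² = 1/7
CG = −√(1/7) = -0.377964

-0.377964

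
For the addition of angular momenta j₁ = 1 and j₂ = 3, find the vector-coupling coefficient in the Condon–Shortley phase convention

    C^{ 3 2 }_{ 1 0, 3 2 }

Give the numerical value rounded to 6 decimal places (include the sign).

√[7·1!1!5!/8! · 1!1!5!1!5!1!] = √(300)
  +(−1)^0/∏(0,1,1,5,0,0)! = 1/120  (running 1/120)
  +(−1)^1/∏(1,0,0,4,1,1)! = -1/24  (running -1/30)
⟨..|..⟩ = √(300)·(-1/30) = -0.577350

−√(1/3) ≈ -0.577350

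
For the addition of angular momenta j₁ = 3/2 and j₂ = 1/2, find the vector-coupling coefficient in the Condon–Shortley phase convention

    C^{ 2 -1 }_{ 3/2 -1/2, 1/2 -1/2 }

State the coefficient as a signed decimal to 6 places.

√[5·0!3!1!/5! · 1!2!0!1!1!3!] = √(3)
  +(−1)^0/∏(0,0,2,0,1,1)! = 1/2  (running 1/2)
⟨..|..⟩ = √(3)·(1/2) = +0.866025

+0.866025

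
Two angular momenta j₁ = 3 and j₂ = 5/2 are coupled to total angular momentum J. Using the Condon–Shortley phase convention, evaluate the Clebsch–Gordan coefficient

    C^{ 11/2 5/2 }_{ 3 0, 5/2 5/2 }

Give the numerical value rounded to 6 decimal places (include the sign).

j₁+j₂−J=0  J+j₁−j₂=6  J−j₁+j₂=5  j₁+j₂+J+1=12
(j₁±m₁, j₂±m₂, J±M) = (3,3,5,0,8,3)
P² = 24883200/11
sum k=0..0:
  [0] +1/4320 = 1/4320
S = 1/4320
C² = P²·S² = 4/33 ; C = +0.348155

+0.348155  (= +√(4/33))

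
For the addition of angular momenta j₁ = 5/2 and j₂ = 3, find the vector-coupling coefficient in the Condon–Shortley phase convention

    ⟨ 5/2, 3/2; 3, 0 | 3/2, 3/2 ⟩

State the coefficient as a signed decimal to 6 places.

-0.414039  (= −√(6/35))

√[4·4!1!2!/8! · 4!1!3!3!3!0!] = √(864/35)
  +(−1)^1/∏(1,3,0,2,1,0)! = -1/12  (running -1/12)
⟨..|..⟩ = √(864/35)·(-1/12) = -0.414039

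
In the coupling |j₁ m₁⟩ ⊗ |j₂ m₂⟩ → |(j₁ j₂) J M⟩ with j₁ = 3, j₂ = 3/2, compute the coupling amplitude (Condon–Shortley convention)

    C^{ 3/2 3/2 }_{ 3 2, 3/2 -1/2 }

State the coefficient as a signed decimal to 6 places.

−√(2/7) = -0.534522

j₁+j₂−J=3  J+j₁−j₂=3  J−j₁+j₂=0  j₁+j₂+J+1=7
(j₁±m₁, j₂±m₂, J±M) = (5,1,1,2,3,0)
P² = 288/7
sum k=1..1:
  [1] −1/12 = -1/12
S = -1/12
C² = P²·S² = 2/7 ; C = -0.534522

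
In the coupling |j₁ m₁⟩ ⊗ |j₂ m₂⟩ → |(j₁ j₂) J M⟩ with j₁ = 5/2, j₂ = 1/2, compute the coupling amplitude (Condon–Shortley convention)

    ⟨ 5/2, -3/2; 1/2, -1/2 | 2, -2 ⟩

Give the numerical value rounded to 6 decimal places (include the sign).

√[5·1!4!0!/6! · 1!4!0!1!0!4!] = √(96)
  +(−1)^0/∏(0,1,4,0,0,0)! = 1/24  (running 1/24)
⟨..|..⟩ = √(96)·(1/24) = +0.408248

+0.408248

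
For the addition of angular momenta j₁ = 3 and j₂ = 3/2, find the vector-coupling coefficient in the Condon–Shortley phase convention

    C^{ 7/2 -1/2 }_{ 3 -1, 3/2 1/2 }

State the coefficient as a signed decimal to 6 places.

triangle: 1!×5!×2!/9! = 240/362880
(j±m)!: 2!×4!×2!×1!×3!×4! = 13824
prefactor² = (2J+1)×Δ×N² = 512/7
  k=0: +1/(0!×1!×4!×2!×1!×0!) = 1/48
  k=1: −1/(1!×0!×3!×1!×2!×1!) = -1/12
Σ = -1/16  ⇒  CG² = 512/7×(-1/16)² = 2/7
CG = −√(2/7) = -0.534522

−√(2/7) = -0.534522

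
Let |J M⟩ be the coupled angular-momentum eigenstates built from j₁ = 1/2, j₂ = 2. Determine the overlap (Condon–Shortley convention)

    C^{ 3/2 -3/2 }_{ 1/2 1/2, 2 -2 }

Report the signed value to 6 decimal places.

+√(4/5) = +0.894427

√[4·1!0!3!/5! · 1!0!0!4!0!3!] = √(144/5)
  +(−1)^0/∏(0,1,0,0,0,3)! = 1/6  (running 1/6)
⟨..|..⟩ = √(144/5)·(1/6) = +0.894427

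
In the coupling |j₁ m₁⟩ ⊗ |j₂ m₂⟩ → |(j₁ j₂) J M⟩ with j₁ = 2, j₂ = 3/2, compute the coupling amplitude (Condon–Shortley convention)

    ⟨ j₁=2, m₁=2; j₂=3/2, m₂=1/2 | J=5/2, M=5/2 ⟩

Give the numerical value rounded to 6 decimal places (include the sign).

+√(4/7) = +0.755929

√[6·1!3!2!/7! · 4!0!2!1!5!0!] = √(576/7)
  +(−1)^0/∏(0,1,0,2,3,0)! = 1/12  (running 1/12)
⟨..|..⟩ = √(576/7)·(1/12) = +0.755929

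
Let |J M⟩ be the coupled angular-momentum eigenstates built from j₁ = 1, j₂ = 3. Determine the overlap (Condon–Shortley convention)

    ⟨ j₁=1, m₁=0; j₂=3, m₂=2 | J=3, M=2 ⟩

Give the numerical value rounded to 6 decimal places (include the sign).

−√(1/3) ≈ -0.577350

triangle: 1!×1!×5!/8! = 120/40320
(j±m)!: 1!×1!×5!×1!×5!×1! = 14400
prefactor² = (2J+1)×Δ×N² = 300
  k=0: +1/(0!×1!×1!×5!×0!×0!) = 1/120
  k=1: −1/(1!×0!×0!×4!×1!×1!) = -1/24
Σ = -1/30  ⇒  CG² = 300×(-1/30)² = 1/3
CG = −√(1/3) = -0.577350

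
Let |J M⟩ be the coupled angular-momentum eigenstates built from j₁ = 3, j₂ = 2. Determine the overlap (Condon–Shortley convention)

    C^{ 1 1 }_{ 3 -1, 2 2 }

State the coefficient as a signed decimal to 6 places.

+√(1/35) ≈ +0.169031

j₁+j₂−J=4  J+j₁−j₂=2  J−j₁+j₂=0  j₁+j₂+J+1=7
(j₁±m₁, j₂±m₂, J±M) = (2,4,4,0,2,0)
P² = 2304/35
sum k=4..4:
  [4] +1/48 = 1/48
S = 1/48
C² = P²·S² = 1/35 ; C = +0.169031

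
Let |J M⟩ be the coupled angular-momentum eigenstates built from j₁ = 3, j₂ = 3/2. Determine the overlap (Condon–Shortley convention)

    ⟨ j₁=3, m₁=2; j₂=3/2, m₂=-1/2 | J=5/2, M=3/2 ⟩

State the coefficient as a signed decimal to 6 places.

+√(1/14) = +0.267261

√[6·2!4!1!/8! · 5!1!1!2!4!1!] = √(288/7)
  +(−1)^0/∏(0,2,1,1,3,0)! = 1/12  (running 1/12)
  +(−1)^1/∏(1,1,0,0,4,1)! = -1/24  (running 1/24)
⟨..|..⟩ = √(288/7)·(1/24) = +0.267261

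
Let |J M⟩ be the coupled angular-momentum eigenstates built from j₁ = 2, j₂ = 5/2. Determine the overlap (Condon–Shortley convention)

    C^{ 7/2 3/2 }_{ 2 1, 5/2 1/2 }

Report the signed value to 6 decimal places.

triangle: 1!·3!·4!/9! = 144/362880
(j±m)!: 3!·1!·3!·2!·5!·2! = 17280
prefactor² = (2J+1)·Δ·N² = 384/7
  k=0: +1/(0!·1!·1!·3!·2!·1!) = 1/12
  k=1: −1/(1!·0!·0!·2!·3!·2!) = -1/24
Σ = 1/24  ⇒  CG² = 384/7·1/24² = 2/21
CG = +√(2/21) = +0.308607

+0.308607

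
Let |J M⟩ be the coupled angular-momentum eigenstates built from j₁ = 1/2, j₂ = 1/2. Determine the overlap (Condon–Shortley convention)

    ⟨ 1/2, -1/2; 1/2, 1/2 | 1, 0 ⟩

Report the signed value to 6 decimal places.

j₁+j₂−J=0  J+j₁−j₂=1  J−j₁+j₂=1  j₁+j₂+J+1=3
(j₁±m₁, j₂±m₂, J±M) = (0,1,1,0,1,1)
P² = 1/2
sum k=0..0:
  [0] +1/1 = 1
S = 1
C² = P²·S² = 1/2 ; C = +0.707107

+0.707107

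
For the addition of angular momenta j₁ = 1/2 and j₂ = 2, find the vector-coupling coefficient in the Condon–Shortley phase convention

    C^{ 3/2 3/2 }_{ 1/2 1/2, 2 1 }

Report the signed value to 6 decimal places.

+√(1/5) ≈ +0.447214

triangle: 1!·0!·3!/5! = 6/120
(j±m)!: 1!·0!·3!·1!·3!·0! = 36
prefactor² = (2J+1)·Δ·N² = 36/5
  k=0: +1/(0!·1!·0!·3!·0!·0!) = 1/6
Σ = 1/6  ⇒  CG² = 36/5·1/6² = 1/5
CG = +√(1/5) = +0.447214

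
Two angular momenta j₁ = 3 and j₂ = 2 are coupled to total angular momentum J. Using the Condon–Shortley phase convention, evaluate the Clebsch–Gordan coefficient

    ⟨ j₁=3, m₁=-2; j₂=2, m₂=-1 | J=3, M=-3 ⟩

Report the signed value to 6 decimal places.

-0.645497

√[7·2!4!2!/9! · 1!5!1!3!0!6!] = √(960)
  +(−1)^1/∏(1,1,4,0,0,2)! = -1/48  (running -1/48)
⟨..|..⟩ = √(960)·(-1/48) = -0.645497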